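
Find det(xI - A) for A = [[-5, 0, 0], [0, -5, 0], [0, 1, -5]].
χ_A(x) = (x + 5)^3

xI - A = [[x + 5, 0, 0], [0, x + 5, 0], [0, -1, x + 5]].

Expanding det(xI - A) along the first row:
det(xI - A) = + (x + 5)·det([[x + 5, 0], [-1, x + 5]]) - (0)·det([[0, 0], [0, x + 5]]) + (0)·det([[0, x + 5], [0, -1]]).

Evaluating gives χ_A(x) = x^3 + 15x^2 + 75x + 125 = (x + 5)^3.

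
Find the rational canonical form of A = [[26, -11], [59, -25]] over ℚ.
The invariant factors of A (the non-unit diagonal entries of the Smith normal form of xI - A over ℚ[x]) are x^2 - x - 1, each dividing the next. The characteristic polynomial is their product, x^2 - x - 1.

The rational canonical form is the block-diagonal matrix of companion matrices C(f_i):
R = [[0, 1], [1, 1]].

Note the characteristic polynomial does not split into linear factors over ℚ, so A has no Jordan form over ℚ; the rational canonical form exists over any field.

R = [[0, 1], [1, 1]]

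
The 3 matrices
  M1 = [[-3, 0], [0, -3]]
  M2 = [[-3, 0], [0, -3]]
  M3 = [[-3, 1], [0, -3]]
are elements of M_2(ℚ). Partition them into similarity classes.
Characteristic polynomials: χ_{M1} = (x + 3)^2, χ_{M2} = (x + 3)^2, χ_{M3} = (x + 3)^2.

{M1, M2}: invariant factors x + 3, x + 3.

{M3}: invariant factors (x + 3)^2.

Matrices are similar if and only if their invariant-factor lists agree; the partition into similarity classes is {M1, M2}, {M3}.

2 classes: {M1, M2}, {M3}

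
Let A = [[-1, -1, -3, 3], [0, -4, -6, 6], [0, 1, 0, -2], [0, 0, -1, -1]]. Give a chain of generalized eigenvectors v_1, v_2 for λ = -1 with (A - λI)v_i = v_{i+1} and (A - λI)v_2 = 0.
v_1 = [[0, 2, 0, 1]]^T, v_2 = [[1, 0, 0, 0]]^T

We seek v_1 ∈ ker((A + I)^2) \ ker(A + I), then set v_{i+1} = (A + I) v_i.

One such chain is v_1 = [[0, 2, 0, 1]]^T, v_2 = [[1, 0, 0, 0]]^T. Check: (A + I) v_2 = [[0, 0, 0, 0]]^T = 0.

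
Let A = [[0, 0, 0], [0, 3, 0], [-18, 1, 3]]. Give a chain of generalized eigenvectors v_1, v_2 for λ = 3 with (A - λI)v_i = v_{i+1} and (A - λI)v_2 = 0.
We seek v_1 ∈ ker((A - 3I)^2) \ ker(A - 3I), then set v_{i+1} = (A - 3I) v_i.

One such chain is v_1 = [[0, 1, 2]]^T, v_2 = [[0, 0, 1]]^T. Check: (A - 3I) v_2 = [[0, 0, 0]]^T = 0.

v_1 = [[0, 1, 2]]^T, v_2 = [[0, 0, 1]]^T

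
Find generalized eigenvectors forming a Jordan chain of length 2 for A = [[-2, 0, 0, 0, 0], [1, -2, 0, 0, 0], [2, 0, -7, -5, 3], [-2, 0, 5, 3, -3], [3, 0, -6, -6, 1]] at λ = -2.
We seek v_1 ∈ ker((A + 2I)^2) \ ker(A + 2I), then set v_{i+1} = (A + 2I) v_i.

One such chain is v_1 = [[1, 0, 0, 1, 1]]^T, v_2 = [[0, 1, 0, 0, 0]]^T. Check: (A + 2I) v_2 = [[0, 0, 0, 0, 0]]^T = 0.

v_1 = [[1, 0, 0, 1, 1]]^T, v_2 = [[0, 1, 0, 0, 0]]^T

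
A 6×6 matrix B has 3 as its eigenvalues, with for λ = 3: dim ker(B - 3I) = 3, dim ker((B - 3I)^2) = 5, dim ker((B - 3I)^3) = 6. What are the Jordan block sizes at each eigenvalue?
λ = 3: successive nullity increments [3, 2, 1] count blocks of size ≥ k; block sizes are [3, 2, 1].

Jordan blocks: (3, 3), (3, 2), (3, 1)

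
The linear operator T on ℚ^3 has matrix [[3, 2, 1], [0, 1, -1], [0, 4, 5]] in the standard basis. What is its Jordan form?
The characteristic polynomial is det(xI - A) = (x - 3)^3, so the eigenvalues are 3 (algebraic multiplicity 3).

For λ = 3: rank(A - 3I) = 1, rank((A - 3I)^2) = 0. The eigenspace has dimension 3 - 1 = 2, so there are 2 Jordan blocks; the rank sequence gives block sizes [2, 1].

Assembling the blocks gives the Jordan form J above.

J = [[3, 1, 0], [0, 3, 0], [0, 0, 3]]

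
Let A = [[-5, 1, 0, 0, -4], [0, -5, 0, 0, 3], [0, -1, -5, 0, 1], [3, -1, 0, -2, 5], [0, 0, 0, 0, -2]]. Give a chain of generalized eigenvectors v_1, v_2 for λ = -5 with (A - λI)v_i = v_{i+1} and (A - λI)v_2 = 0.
v_1 = [[-1, 1, 0, 1, 0]]^T, v_2 = [[1, 0, -1, -1, 0]]^T

We seek v_1 ∈ ker((A + 5I)^2) \ ker(A + 5I), then set v_{i+1} = (A + 5I) v_i.

One such chain is v_1 = [[-1, 1, 0, 1, 0]]^T, v_2 = [[1, 0, -1, -1, 0]]^T. Check: (A + 5I) v_2 = [[0, 0, 0, 0, 0]]^T = 0.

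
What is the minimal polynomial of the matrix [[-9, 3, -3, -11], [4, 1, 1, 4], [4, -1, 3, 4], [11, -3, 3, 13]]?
m_A(x) = (x - 2)^2

The characteristic polynomial factors as (x - 2)^4. The minimal polynomial is ∏(x - λ)^{k_λ} where k_λ is the size of the largest Jordan block at λ.

For λ = 2: rank(A - 2I) = 2, and the largest Jordan block has size 2 (the smallest k with rank((A - 2I)^k) = rank((A - 2I)^(k+1))).

So m_A(x) = (x - 2)^2.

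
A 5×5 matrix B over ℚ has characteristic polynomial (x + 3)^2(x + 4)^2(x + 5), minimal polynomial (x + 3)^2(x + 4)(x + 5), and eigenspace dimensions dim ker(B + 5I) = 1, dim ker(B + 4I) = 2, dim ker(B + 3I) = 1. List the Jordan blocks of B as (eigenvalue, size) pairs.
λ = -5: algebraic multiplicity 1 (exponent in χ_B), largest block size 1 (exponent in m_B), 1 block (geometric multiplicity). This forces block sizes [1].
λ = -4: algebraic multiplicity 2 (exponent in χ_B), largest block size 1 (exponent in m_B), 2 blocks (geometric multiplicity). These force block sizes [1, 1].
λ = -3: algebraic multiplicity 2 (exponent in χ_B), largest block size 2 (exponent in m_B), 1 block (geometric multiplicity). This forces block sizes [2].

Jordan blocks: (-5, 1), (-4, 1), (-4, 1), (-3, 2)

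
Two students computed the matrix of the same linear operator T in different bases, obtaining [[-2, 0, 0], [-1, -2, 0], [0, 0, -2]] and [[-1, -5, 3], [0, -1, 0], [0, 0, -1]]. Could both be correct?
No.

trace(A) = -6 but trace(B) = -3. The trace is a similarity invariant, so A and B are not similar.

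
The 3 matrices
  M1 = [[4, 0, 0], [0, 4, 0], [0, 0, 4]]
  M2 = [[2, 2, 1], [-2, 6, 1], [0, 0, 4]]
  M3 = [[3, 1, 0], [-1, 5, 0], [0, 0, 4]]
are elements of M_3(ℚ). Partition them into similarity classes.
2 classes: {M1}, {M2, M3}

Characteristic polynomials: χ_{M1} = (x - 4)^3, χ_{M2} = (x - 4)^3, χ_{M3} = (x - 4)^3.

{M1}: invariant factors x - 4, x - 4, x - 4.

{M2, M3}: invariant factors x - 4, (x - 4)^2.

Matrices are similar if and only if their invariant-factor lists agree; the partition into similarity classes is {M1}, {M2, M3}.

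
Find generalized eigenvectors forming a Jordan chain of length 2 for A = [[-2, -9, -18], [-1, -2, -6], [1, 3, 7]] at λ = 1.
We seek v_1 ∈ ker((A - I)^2) \ ker(A - I), then set v_{i+1} = (A - I) v_i.

One such chain is v_1 = [[4, 3, -2]]^T, v_2 = [[-3, -1, 1]]^T. Check: (A - I) v_2 = [[0, 0, 0]]^T = 0.

v_1 = [[4, 3, -2]]^T, v_2 = [[-3, -1, 1]]^T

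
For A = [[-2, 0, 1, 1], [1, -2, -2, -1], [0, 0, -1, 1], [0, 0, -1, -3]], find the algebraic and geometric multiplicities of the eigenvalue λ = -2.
The characteristic polynomial is (x + 2)^4, so the factor x + 2 appears with exponent 4: the algebraic multiplicity is 4.

rank(A + 2I) = 2, so the eigenspace has dimension 4 - 2 = 2: the geometric multiplicity is 2.

Since 2 < 4, A is not diagonalizable.

algebraic multiplicity 4, geometric multiplicity 2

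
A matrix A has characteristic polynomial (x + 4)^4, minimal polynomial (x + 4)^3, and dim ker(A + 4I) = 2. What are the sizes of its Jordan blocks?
λ = -4: algebraic multiplicity 4 (exponent in χ_A), largest block size 3 (exponent in m_A), 2 blocks (geometric multiplicity). These force block sizes [3, 1].

Jordan blocks: (-4, 3), (-4, 1)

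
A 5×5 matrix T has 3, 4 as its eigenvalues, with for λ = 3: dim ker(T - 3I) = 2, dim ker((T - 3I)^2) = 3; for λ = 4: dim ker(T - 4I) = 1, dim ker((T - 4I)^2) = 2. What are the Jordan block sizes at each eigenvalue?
λ = 3: successive nullity increments [2, 1] count blocks of size ≥ k; block sizes are [2, 1].
λ = 4: successive nullity increments [1, 1] count blocks of size ≥ k; block sizes are [2].

Jordan blocks: (3, 2), (3, 1), (4, 2)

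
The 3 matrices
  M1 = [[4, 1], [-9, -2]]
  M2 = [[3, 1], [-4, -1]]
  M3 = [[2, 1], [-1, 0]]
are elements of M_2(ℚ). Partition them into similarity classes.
1 class: {M1, M2, M3}

Characteristic polynomials: χ_{M1} = (x - 1)^2, χ_{M2} = (x - 1)^2, χ_{M3} = (x - 1)^2.

{M1, M2, M3}: invariant factors (x - 1)^2.

Matrices are similar if and only if their invariant-factor lists agree; the partition into similarity classes is {M1, M2, M3}.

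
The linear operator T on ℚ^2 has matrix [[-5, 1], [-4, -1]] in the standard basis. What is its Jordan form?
J = [[-3, 1], [0, -3]]

The characteristic polynomial is det(xI - A) = (x + 3)^2, so the eigenvalues are -3 (algebraic multiplicity 2).

For λ = -3: rank(A + 3I) = 1, rank((A + 3I)^2) = 0. The eigenspace has dimension 2 - 1 = 1, so there is 1 Jordan block; the rank sequence gives block sizes [2].

Assembling the blocks gives the Jordan form J above.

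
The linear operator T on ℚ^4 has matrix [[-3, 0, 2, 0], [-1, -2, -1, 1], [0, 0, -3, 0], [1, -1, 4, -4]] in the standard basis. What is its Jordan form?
J = [[-3, 1, 0, 0], [0, -3, 1, 0], [0, 0, -3, 0], [0, 0, 0, -3]]

The characteristic polynomial is det(xI - A) = (x + 3)^4, so the eigenvalues are -3 (algebraic multiplicity 4).

For λ = -3: rank(A + 3I) = 2, rank((A + 3I)^2) = 1, rank((A + 3I)^3) = 0. The eigenspace has dimension 4 - 2 = 2, so there are 2 Jordan blocks; the rank sequence gives block sizes [3, 1].

Assembling the blocks gives the Jordan form J above.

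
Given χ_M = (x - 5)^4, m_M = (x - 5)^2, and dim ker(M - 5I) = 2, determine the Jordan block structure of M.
Jordan blocks: (5, 2), (5, 2)

λ = 5: algebraic multiplicity 4 (exponent in χ_M), largest block size 2 (exponent in m_M), 2 blocks (geometric multiplicity). These force block sizes [2, 2].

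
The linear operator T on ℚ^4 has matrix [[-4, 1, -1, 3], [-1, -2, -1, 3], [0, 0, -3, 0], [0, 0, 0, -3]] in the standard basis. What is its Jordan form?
The characteristic polynomial is det(xI - A) = (x + 3)^4, so the eigenvalues are -3 (algebraic multiplicity 4).

For λ = -3: rank(A + 3I) = 1, rank((A + 3I)^2) = 0. The eigenspace has dimension 4 - 1 = 3, so there are 3 Jordan blocks; the rank sequence gives block sizes [2, 1, 1].

Assembling the blocks gives the Jordan form J above.

J = [[-3, 1, 0, 0], [0, -3, 0, 0], [0, 0, -3, 0], [0, 0, 0, -3]]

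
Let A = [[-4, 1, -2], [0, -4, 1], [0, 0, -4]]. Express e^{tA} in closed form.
e^{tA} = [[e^{-4*t}, t*e^{-4*t}, t*(t - 4)*e^{-4*t}/2], [0, e^{-4*t}, t*e^{-4*t}], [0, 0, e^{-4*t}]]

A has Jordan form J = [[-4, 1, 0], [0, -4, 1], [0, 0, -4]] with A = PJP^{-1}, so e^{tA} = P e^{tJ} P^{-1}.

For a Jordan block J_k(λ), e^{tJ_k(λ)} = e^{λt} · (I + tN + t^2 N^2/2! + ... + t^{k-1} N^{k-1}/(k-1)!) where N is the nilpotent superdiagonal part.

Assembling the blocks and conjugating back gives the entries of e^{tA} as shown above.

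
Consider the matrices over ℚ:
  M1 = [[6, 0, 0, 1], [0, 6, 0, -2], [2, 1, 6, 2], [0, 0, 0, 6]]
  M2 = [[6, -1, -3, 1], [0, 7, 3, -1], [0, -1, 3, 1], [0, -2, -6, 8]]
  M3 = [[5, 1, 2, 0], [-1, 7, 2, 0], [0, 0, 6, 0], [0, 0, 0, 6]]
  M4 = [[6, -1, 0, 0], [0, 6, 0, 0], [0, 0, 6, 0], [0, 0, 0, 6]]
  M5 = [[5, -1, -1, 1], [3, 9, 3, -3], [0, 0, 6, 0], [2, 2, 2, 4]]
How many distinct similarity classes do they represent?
Characteristic polynomials: χ_{M1} = (x - 6)^4, χ_{M2} = (x - 6)^4, χ_{M3} = (x - 6)^4, χ_{M4} = (x - 6)^4, χ_{M5} = (x - 6)^4.

{M1}: invariant factors (x - 6)^2, (x - 6)^2.

{M2, M3, M4, M5}: invariant factors x - 6, x - 6, (x - 6)^2.

Matrices are similar if and only if their invariant-factor lists agree; the partition into similarity classes is {M1}, {M2, M3, M4, M5}.

2 classes: {M1}, {M2, M3, M4, M5}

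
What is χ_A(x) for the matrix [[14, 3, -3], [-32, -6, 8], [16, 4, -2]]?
xI - A = [[x - 14, -3, 3], [32, x + 6, -8], [-16, -4, x + 2]].

Expanding det(xI - A) along the first row:
det(xI - A) = + (x - 14)·det([[x + 6, -8], [-4, x + 2]]) - (-3)·det([[32, -8], [-16, x + 2]]) + (3)·det([[32, x + 6], [-16, -4]]).

Evaluating gives χ_A(x) = x^3 - 6x^2 + 12x - 8 = (x - 2)^3.

χ_A(x) = (x - 2)^3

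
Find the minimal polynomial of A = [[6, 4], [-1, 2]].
m_A(x) = (x - 4)^2

The characteristic polynomial factors as (x - 4)^2. The minimal polynomial is ∏(x - λ)^{k_λ} where k_λ is the size of the largest Jordan block at λ.

For λ = 4: rank(A - 4I) = 1, and the largest Jordan block has size 2 (the smallest k with rank((A - 4I)^k) = rank((A - 4I)^(k+1))).

So m_A(x) = (x - 4)^2.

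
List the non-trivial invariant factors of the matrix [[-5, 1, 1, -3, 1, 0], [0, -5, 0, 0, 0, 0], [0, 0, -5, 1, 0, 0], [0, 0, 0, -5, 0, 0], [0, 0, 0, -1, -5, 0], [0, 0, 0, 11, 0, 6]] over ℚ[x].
x + 5, (x + 5)^2, (x - 6)(x + 5)^2

The Jordan structure of A has elementary divisors (x + 5)^2, (x + 5)^2, (x + 5), (x - 6). Arranging the block sizes at each eigenvalue in decreasing order and taking row products gives the invariant factors.

Invariant factors (smallest first, each dividing the next): x + 5, (x + 5)^2, (x - 6)(x + 5)^2.

Check: the last factor (x - 6)(x + 5)^2 is the minimal polynomial, and the product (x - 6)(x + 5)^5 is the characteristic polynomial.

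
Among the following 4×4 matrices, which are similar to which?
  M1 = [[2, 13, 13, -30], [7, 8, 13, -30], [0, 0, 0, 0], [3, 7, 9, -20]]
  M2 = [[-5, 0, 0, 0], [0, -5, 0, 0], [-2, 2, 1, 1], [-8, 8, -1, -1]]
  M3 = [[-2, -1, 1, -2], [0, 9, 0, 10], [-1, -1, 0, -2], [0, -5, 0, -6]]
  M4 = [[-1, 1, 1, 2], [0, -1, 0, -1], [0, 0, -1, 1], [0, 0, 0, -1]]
4 classes: {M1}, {M2}, {M3}, {M4}

Characteristic polynomials: χ_{M1} = x^2(x + 5)^2, χ_{M2} = x^2(x + 5)^2, χ_{M3} = (x - 4)(x + 1)^3, χ_{M4} = (x + 1)^4.

{M1}: invariant factors x^2(x + 5)^2.

{M2}: invariant factors x + 5, x^2(x + 5).

{M3}: invariant factors x + 1, (x - 4)(x + 1)^2.

{M4}: invariant factors (x + 1)^2, (x + 1)^2.

Matrices are similar if and only if their invariant-factor lists agree; the partition into similarity classes is {M1}, {M2}, {M3}, {M4}.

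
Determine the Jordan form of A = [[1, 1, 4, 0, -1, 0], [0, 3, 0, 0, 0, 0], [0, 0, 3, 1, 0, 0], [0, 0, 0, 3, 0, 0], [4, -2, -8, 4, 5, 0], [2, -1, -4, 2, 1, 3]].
The characteristic polynomial is det(xI - A) = (x - 3)^6, so the eigenvalues are 3 (algebraic multiplicity 6).

For λ = 3: rank(A - 3I) = 2, rank((A - 3I)^2) = 0. The eigenspace has dimension 6 - 2 = 4, so there are 4 Jordan blocks; the rank sequence gives block sizes [2, 2, 1, 1].

Assembling the blocks gives the Jordan form J above.

J = [[3, 1, 0, 0, 0, 0], [0, 3, 0, 0, 0, 0], [0, 0, 3, 1, 0, 0], [0, 0, 0, 3, 0, 0], [0, 0, 0, 0, 3, 0], [0, 0, 0, 0, 0, 3]]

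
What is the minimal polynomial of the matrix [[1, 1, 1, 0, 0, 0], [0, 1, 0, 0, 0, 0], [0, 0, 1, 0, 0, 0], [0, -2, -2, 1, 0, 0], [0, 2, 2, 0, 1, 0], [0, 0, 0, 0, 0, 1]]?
m_A(x) = (x - 1)^2

The characteristic polynomial factors as (x - 1)^6. The minimal polynomial is ∏(x - λ)^{k_λ} where k_λ is the size of the largest Jordan block at λ.

For λ = 1: rank(A - I) = 1, and the largest Jordan block has size 2 (the smallest k with rank((A - I)^k) = rank((A - I)^(k+1))).

So m_A(x) = (x - 1)^2.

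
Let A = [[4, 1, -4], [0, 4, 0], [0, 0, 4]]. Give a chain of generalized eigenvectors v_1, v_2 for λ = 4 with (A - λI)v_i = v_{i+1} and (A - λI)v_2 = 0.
v_1 = [[-13, 5, 1]]^T, v_2 = [[1, 0, 0]]^T

We seek v_1 ∈ ker((A - 4I)^2) \ ker(A - 4I), then set v_{i+1} = (A - 4I) v_i.

One such chain is v_1 = [[-13, 5, 1]]^T, v_2 = [[1, 0, 0]]^T. Check: (A - 4I) v_2 = [[0, 0, 0]]^T = 0.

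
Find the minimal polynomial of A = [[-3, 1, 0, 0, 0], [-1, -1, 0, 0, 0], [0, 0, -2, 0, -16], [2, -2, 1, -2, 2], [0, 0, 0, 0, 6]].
m_A(x) = (x - 6)(x + 2)^2

The characteristic polynomial factors as (x - 6)(x + 2)^4. The minimal polynomial is ∏(x - λ)^{k_λ} where k_λ is the size of the largest Jordan block at λ.

For λ = -2: rank(A + 2I) = 3, and the largest Jordan block has size 2 (the smallest k with rank((A + 2I)^k) = rank((A + 2I)^(k+1))).
For λ = 6: rank(A - 6I) = 4, and the largest Jordan block has size 1 (the smallest k with rank((A - 6I)^k) = rank((A - 6I)^(k+1))).

So m_A(x) = (x - 6)(x + 2)^2.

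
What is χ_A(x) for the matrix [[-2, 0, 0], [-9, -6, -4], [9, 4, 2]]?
χ_A(x) = (x + 2)^3

xI - A = [[x + 2, 0, 0], [9, x + 6, 4], [-9, -4, x - 2]].

Expanding det(xI - A) along the first row:
det(xI - A) = + (x + 2)·det([[x + 6, 4], [-4, x - 2]]) - (0)·det([[9, 4], [-9, x - 2]]) + (0)·det([[9, x + 6], [-9, -4]]).

Evaluating gives χ_A(x) = x^3 + 6x^2 + 12x + 8 = (x + 2)^3.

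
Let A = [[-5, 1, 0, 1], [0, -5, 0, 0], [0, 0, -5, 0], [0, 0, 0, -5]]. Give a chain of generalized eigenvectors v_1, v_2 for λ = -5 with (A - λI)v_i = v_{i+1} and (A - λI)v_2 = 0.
We seek v_1 ∈ ker((A + 5I)^2) \ ker(A + 5I), then set v_{i+1} = (A + 5I) v_i.

One such chain is v_1 = [[2, 1, 0, 0]]^T, v_2 = [[1, 0, 0, 0]]^T. Check: (A + 5I) v_2 = [[0, 0, 0, 0]]^T = 0.

v_1 = [[2, 1, 0, 0]]^T, v_2 = [[1, 0, 0, 0]]^T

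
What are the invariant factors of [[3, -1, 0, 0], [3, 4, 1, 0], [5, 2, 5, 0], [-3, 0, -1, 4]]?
The Jordan structure of A has elementary divisors (x - 4)^3, (x - 4). Arranging the block sizes at each eigenvalue in decreasing order and taking row products gives the invariant factors.

Invariant factors (smallest first, each dividing the next): x - 4, (x - 4)^3.

Check: the last factor (x - 4)^3 is the minimal polynomial, and the product (x - 4)^4 is the characteristic polynomial.

x - 4, (x - 4)^3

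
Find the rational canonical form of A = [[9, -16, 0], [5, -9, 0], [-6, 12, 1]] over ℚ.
The invariant factors of A (the non-unit diagonal entries of the Smith normal form of xI - A over ℚ[x]) are x - 1, (x - 1)(x + 1), each dividing the next. The characteristic polynomial is their product, (x - 1)^2(x + 1).

The rational canonical form is the block-diagonal matrix of companion matrices C(f_i):
R = [[1, 0, 0], [0, 0, 1], [0, 1, 0]].

R = [[1, 0, 0], [0, 0, 1], [0, 1, 0]]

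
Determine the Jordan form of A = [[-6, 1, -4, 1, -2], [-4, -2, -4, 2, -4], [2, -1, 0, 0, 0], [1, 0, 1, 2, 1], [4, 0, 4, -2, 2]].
The characteristic polynomial is det(xI - A) = (x - 1)^2(x + 2)^3, so the eigenvalues are -2 (algebraic multiplicity 3), 1 (algebraic multiplicity 2).

For λ = -2: rank(A + 2I) = 3, rank((A + 2I)^2) = 2. The eigenspace has dimension 5 - 3 = 2, so there are 2 Jordan blocks; the rank sequence gives block sizes [2, 1].

For λ = 1: rank(A - I) = 4, rank((A - I)^2) = 3. The eigenspace has dimension 5 - 4 = 1, so there is 1 Jordan block; the rank sequence gives block sizes [2].

Assembling the blocks gives the Jordan form J above.

J = [[-2, 1, 0, 0, 0], [0, -2, 0, 0, 0], [0, 0, -2, 0, 0], [0, 0, 0, 1, 1], [0, 0, 0, 0, 1]]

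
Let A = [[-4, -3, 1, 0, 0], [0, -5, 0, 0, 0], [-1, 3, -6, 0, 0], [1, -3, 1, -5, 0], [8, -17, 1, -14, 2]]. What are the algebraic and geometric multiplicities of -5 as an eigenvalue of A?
algebraic multiplicity 4, geometric multiplicity 3

The characteristic polynomial is (x - 2)(x + 5)^4, so the factor x + 5 appears with exponent 4: the algebraic multiplicity is 4.

rank(A + 5I) = 2, so the eigenspace has dimension 5 - 2 = 3: the geometric multiplicity is 3.

Since 3 < 4, A is not diagonalizable.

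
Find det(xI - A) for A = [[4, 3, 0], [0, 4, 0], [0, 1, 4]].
χ_A(x) = (x - 4)^3

xI - A = [[x - 4, -3, 0], [0, x - 4, 0], [0, -1, x - 4]].

Expanding det(xI - A) along the first row:
det(xI - A) = + (x - 4)·det([[x - 4, 0], [-1, x - 4]]) - (-3)·det([[0, 0], [0, x - 4]]) + (0)·det([[0, x - 4], [0, -1]]).

Evaluating gives χ_A(x) = x^3 - 12x^2 + 48x - 64 = (x - 4)^3.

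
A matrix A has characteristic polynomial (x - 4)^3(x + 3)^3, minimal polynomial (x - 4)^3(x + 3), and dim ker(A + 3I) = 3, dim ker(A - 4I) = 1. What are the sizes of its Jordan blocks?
λ = -3: algebraic multiplicity 3 (exponent in χ_A), largest block size 1 (exponent in m_A), 3 blocks (geometric multiplicity). These force block sizes [1, 1, 1].
λ = 4: algebraic multiplicity 3 (exponent in χ_A), largest block size 3 (exponent in m_A), 1 block (geometric multiplicity). This forces block sizes [3].

Jordan blocks: (-3, 1), (-3, 1), (-3, 1), (4, 3)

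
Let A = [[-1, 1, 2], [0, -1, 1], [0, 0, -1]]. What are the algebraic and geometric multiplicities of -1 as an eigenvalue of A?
The characteristic polynomial is (x + 1)^3, so the factor x + 1 appears with exponent 3: the algebraic multiplicity is 3.

rank(A + I) = 2, so the eigenspace has dimension 3 - 2 = 1: the geometric multiplicity is 1.

Since 1 < 3, A is not diagonalizable.

algebraic multiplicity 3, geometric multiplicity 1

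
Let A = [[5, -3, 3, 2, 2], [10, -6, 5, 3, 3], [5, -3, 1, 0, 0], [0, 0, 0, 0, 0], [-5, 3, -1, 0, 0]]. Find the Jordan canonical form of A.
J = [[0, 1, 0, 0, 0], [0, 0, 1, 0, 0], [0, 0, 0, 0, 0], [0, 0, 0, 0, 0], [0, 0, 0, 0, 0]]

The characteristic polynomial is det(xI - A) = x^5, so the eigenvalues are 0 (algebraic multiplicity 5).

For λ = 0: rank(A) = 2, rank(A^2) = 1, rank(A^3) = 0. The eigenspace has dimension 5 - 2 = 3, so there are 3 Jordan blocks; the rank sequence gives block sizes [3, 1, 1].

Assembling the blocks gives the Jordan form J above.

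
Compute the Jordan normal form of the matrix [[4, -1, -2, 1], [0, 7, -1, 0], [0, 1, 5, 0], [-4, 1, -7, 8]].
The characteristic polynomial is det(xI - A) = (x - 6)^4, so the eigenvalues are 6 (algebraic multiplicity 4).

For λ = 6: rank(A - 6I) = 2, rank((A - 6I)^2) = 0. The eigenspace has dimension 4 - 2 = 2, so there are 2 Jordan blocks; the rank sequence gives block sizes [2, 2].

Assembling the blocks gives the Jordan form J above.

J = [[6, 1, 0, 0], [0, 6, 0, 0], [0, 0, 6, 1], [0, 0, 0, 6]]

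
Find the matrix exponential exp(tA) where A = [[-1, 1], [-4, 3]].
A has Jordan form J = [[1, 1], [0, 1]] with A = PJP^{-1}, so e^{tA} = P e^{tJ} P^{-1}.

For a Jordan block J_k(λ), e^{tJ_k(λ)} = e^{λt} · (I + tN + t^2 N^2/2! + ... + t^{k-1} N^{k-1}/(k-1)!) where N is the nilpotent superdiagonal part.

Assembling the blocks and conjugating back gives the entries of e^{tA} as shown above.

e^{tA} = [[(1 - 2*t)*e^{t}, t*e^{t}], [-4*t*e^{t}, (2*t + 1)*e^{t}]]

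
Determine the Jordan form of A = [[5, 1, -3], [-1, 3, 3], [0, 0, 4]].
J = [[4, 1, 0], [0, 4, 0], [0, 0, 4]]

The characteristic polynomial is det(xI - A) = (x - 4)^3, so the eigenvalues are 4 (algebraic multiplicity 3).

For λ = 4: rank(A - 4I) = 1, rank((A - 4I)^2) = 0. The eigenspace has dimension 3 - 1 = 2, so there are 2 Jordan blocks; the rank sequence gives block sizes [2, 1].

Assembling the blocks gives the Jordan form J above.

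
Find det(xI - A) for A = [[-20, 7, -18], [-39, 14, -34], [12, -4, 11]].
χ_A(x) = (x - 3)(x - 1)^2

xI - A = [[x + 20, -7, 18], [39, x - 14, 34], [-12, 4, x - 11]].

Expanding det(xI - A) along the first row:
det(xI - A) = + (x + 20)·det([[x - 14, 34], [4, x - 11]]) - (-7)·det([[39, 34], [-12, x - 11]]) + (18)·det([[39, x - 14], [-12, 4]]).

Evaluating gives χ_A(x) = x^3 - 5x^2 + 7x - 3 = (x - 3)(x - 1)^2.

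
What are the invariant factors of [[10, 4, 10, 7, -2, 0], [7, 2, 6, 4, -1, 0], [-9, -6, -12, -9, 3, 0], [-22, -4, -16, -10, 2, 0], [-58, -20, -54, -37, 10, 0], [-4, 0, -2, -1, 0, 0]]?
x, x, x^2, x^2

The Jordan structure of A has elementary divisors x^2, x^2, x, x. Arranging the block sizes at each eigenvalue in decreasing order and taking row products gives the invariant factors.

Invariant factors (smallest first, each dividing the next): x, x, x^2, x^2.

Check: the last factor x^2 is the minimal polynomial, and the product x^6 is the characteristic polynomial.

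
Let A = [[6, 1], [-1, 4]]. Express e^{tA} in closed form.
e^{tA} = [[(t + 1)*e^{5*t}, t*e^{5*t}], [-t*e^{5*t}, (1 - t)*e^{5*t}]]

A has Jordan form J = [[5, 1], [0, 5]] with A = PJP^{-1}, so e^{tA} = P e^{tJ} P^{-1}.

For a Jordan block J_k(λ), e^{tJ_k(λ)} = e^{λt} · (I + tN + t^2 N^2/2! + ... + t^{k-1} N^{k-1}/(k-1)!) where N is the nilpotent superdiagonal part.

Assembling the blocks and conjugating back gives the entries of e^{tA} as shown above.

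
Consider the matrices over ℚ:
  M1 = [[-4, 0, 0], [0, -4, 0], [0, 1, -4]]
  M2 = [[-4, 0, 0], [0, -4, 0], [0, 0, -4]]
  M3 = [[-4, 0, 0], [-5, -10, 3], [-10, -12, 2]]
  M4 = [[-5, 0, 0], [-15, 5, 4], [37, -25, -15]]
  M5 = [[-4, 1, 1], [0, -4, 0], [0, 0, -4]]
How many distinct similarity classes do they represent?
3 classes: {M1, M3, M5}, {M2}, {M4}

Characteristic polynomials: χ_{M1} = (x + 4)^3, χ_{M2} = (x + 4)^3, χ_{M3} = (x + 4)^3, χ_{M4} = (x + 5)^3, χ_{M5} = (x + 4)^3.

{M1, M3, M5}: invariant factors x + 4, (x + 4)^2.

{M2}: invariant factors x + 4, x + 4, x + 4.

{M4}: invariant factors (x + 5)^3.

Matrices are similar if and only if their invariant-factor lists agree; the partition into similarity classes is {M1, M3, M5}, {M2}, {M4}.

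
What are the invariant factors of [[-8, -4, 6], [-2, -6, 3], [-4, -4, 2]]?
x + 4, (x + 4)^2

The Jordan structure of A has elementary divisors (x + 4)^2, (x + 4). Arranging the block sizes at each eigenvalue in decreasing order and taking row products gives the invariant factors.

Invariant factors (smallest first, each dividing the next): x + 4, (x + 4)^2.

Check: the last factor (x + 4)^2 is the minimal polynomial, and the product (x + 4)^3 is the characteristic polynomial.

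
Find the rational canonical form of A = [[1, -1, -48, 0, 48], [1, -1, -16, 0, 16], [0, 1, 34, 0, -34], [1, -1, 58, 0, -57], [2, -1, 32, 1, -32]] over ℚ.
R = [[0, 0, 0, 0, 32], [1, 0, 0, 0, 16], [0, 1, 0, 0, -2], [0, 0, 1, 0, 7], [0, 0, 0, 1, 2]]

The invariant factors of A (the non-unit diagonal entries of the Smith normal form of xI - A over ℚ[x]) are (x - 4)(x + 2)(x^3 + x + 4), each dividing the next. The characteristic polynomial is their product, (x - 4)(x + 2)(x^3 + x + 4).

The rational canonical form is the block-diagonal matrix of companion matrices C(f_i):
R = [[0, 0, 0, 0, 32], [1, 0, 0, 0, 16], [0, 1, 0, 0, -2], [0, 0, 1, 0, 7], [0, 0, 0, 1, 2]].

Note the characteristic polynomial does not split into linear factors over ℚ, so A has no Jordan form over ℚ; the rational canonical form exists over any field.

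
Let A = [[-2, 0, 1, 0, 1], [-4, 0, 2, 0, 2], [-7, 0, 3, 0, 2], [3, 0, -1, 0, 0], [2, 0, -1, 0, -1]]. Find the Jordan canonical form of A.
The characteristic polynomial is det(xI - A) = x^5, so the eigenvalues are 0 (algebraic multiplicity 5).

For λ = 0: rank(A) = 2, rank(A^2) = 1, rank(A^3) = 0. The eigenspace has dimension 5 - 2 = 3, so there are 3 Jordan blocks; the rank sequence gives block sizes [3, 1, 1].

Assembling the blocks gives the Jordan form J above.

J = [[0, 1, 0, 0, 0], [0, 0, 1, 0, 0], [0, 0, 0, 0, 0], [0, 0, 0, 0, 0], [0, 0, 0, 0, 0]]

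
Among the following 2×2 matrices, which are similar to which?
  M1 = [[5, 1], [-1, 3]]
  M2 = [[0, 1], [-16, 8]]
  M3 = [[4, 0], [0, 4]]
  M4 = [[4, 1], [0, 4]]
Characteristic polynomials: χ_{M1} = (x - 4)^2, χ_{M2} = (x - 4)^2, χ_{M3} = (x - 4)^2, χ_{M4} = (x - 4)^2.

{M1, M2, M4}: invariant factors (x - 4)^2.

{M3}: invariant factors x - 4, x - 4.

Matrices are similar if and only if their invariant-factor lists agree; the partition into similarity classes is {M1, M2, M4}, {M3}.

2 classes: {M1, M2, M4}, {M3}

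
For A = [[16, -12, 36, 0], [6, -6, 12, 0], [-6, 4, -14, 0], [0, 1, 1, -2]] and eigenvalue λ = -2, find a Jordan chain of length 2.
We seek v_1 ∈ ker((A + 2I)^2) \ ker(A + 2I), then set v_{i+1} = (A + 2I) v_i.

One such chain is v_1 = [[-2, 0, 1, -1]]^T, v_2 = [[0, 0, 0, 1]]^T. Check: (A + 2I) v_2 = [[0, 0, 0, 0]]^T = 0.

v_1 = [[-2, 0, 1, -1]]^T, v_2 = [[0, 0, 0, 1]]^T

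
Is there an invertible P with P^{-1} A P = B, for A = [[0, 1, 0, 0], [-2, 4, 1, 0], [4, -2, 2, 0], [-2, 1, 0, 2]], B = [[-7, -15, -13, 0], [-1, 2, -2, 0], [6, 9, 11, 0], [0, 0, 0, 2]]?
Yes.

Two matrices over a field are similar if and only if they have the same invariant factors.

Both A and B have characteristic polynomial (x - 2)^4 and minimal polynomial (x - 2)^3. Computing further, both have invariant factors x - 2, (x - 2)^3. Hence A and B are similar.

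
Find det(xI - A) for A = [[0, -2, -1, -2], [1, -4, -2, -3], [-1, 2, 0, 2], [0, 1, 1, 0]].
χ_A(x) = (x + 1)^4

xI - A = [[x, 2, 1, 2], [-1, x + 4, 2, 3], [1, -2, x, -2], [0, -1, -1, x]].

Expanding det(xI - A) along the first row:
det(xI - A) = + (x)·det([[x + 4, 2, 3], [-2, x, -2], [-1, -1, x]]) - (2)·det([[-1, 2, 3], [1, x, -2], [0, -1, x]]) + (1)·det([[-1, x + 4, 3], [1, -2, -2], [0, -1, x]]) - (2)·det([[-1, x + 4, 2], [1, -2, x], [0, -1, -1]]).

Evaluating gives χ_A(x) = x^4 + 4x^3 + 6x^2 + 4x + 1 = (x + 1)^4.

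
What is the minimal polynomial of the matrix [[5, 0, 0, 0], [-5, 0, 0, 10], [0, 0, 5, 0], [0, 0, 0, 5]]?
m_A(x) = x(x - 5)

The characteristic polynomial factors as x(x - 5)^3. The minimal polynomial is ∏(x - λ)^{k_λ} where k_λ is the size of the largest Jordan block at λ.

For λ = 0: rank(A) = 3, and the largest Jordan block has size 1 (the smallest k with rank(A^k) = rank(A^(k+1))).
For λ = 5: rank(A - 5I) = 1, and the largest Jordan block has size 1 (the smallest k with rank((A - 5I)^k) = rank((A - 5I)^(k+1))).

So m_A(x) = x(x - 5).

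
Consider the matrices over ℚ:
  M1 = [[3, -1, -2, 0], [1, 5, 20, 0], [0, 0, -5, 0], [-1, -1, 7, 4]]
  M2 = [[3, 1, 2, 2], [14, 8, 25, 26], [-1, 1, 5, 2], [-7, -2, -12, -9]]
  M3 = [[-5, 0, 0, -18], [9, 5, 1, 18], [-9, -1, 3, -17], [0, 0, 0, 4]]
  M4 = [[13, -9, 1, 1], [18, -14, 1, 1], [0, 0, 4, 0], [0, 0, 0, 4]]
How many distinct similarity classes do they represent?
2 classes: {M1, M4}, {M2, M3}

Characteristic polynomials: χ_{M1} = (x - 4)^3(x + 5), χ_{M2} = (x - 4)^3(x + 5), χ_{M3} = (x - 4)^3(x + 5), χ_{M4} = (x - 4)^3(x + 5).

{M1, M4}: invariant factors x - 4, (x - 4)^2(x + 5).

{M2, M3}: invariant factors (x - 4)^3(x + 5).

Matrices are similar if and only if their invariant-factor lists agree; the partition into similarity classes is {M1, M4}, {M2, M3}.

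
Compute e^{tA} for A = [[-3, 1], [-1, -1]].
A has Jordan form J = [[-2, 1], [0, -2]] with A = PJP^{-1}, so e^{tA} = P e^{tJ} P^{-1}.

For a Jordan block J_k(λ), e^{tJ_k(λ)} = e^{λt} · (I + tN + t^2 N^2/2! + ... + t^{k-1} N^{k-1}/(k-1)!) where N is the nilpotent superdiagonal part.

Assembling the blocks and conjugating back gives the entries of e^{tA} as shown above.

e^{tA} = [[(1 - t)*e^{-2*t}, t*e^{-2*t}], [-t*e^{-2*t}, (t + 1)*e^{-2*t}]]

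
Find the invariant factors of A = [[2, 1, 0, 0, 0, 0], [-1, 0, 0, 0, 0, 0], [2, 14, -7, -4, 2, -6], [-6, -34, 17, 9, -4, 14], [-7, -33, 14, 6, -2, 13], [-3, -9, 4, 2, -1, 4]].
The Jordan structure of A has elementary divisors (x - 1)^2, (x - 1)^2, (x - 1)^2. Arranging the block sizes at each eigenvalue in decreasing order and taking row products gives the invariant factors.

Invariant factors (smallest first, each dividing the next): (x - 1)^2, (x - 1)^2, (x - 1)^2.

Check: the last factor (x - 1)^2 is the minimal polynomial, and the product (x - 1)^6 is the characteristic polynomial.

(x - 1)^2, (x - 1)^2, (x - 1)^2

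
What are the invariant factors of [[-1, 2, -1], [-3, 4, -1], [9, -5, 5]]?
The Jordan structure of A has elementary divisors (x - 2), (x - 3)^2. Arranging the block sizes at each eigenvalue in decreasing order and taking row products gives the invariant factors.

Invariant factors (smallest first, each dividing the next): (x - 3)^2(x - 2).

Check: the last factor (x - 3)^2(x - 2) is the minimal polynomial, and the product (x - 3)^2(x - 2) is the characteristic polynomial.

(x - 3)^2(x - 2)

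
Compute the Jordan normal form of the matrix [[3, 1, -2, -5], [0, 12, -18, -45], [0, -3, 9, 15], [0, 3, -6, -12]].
J = [[3, 1, 0, 0], [0, 3, 0, 0], [0, 0, 3, 0], [0, 0, 0, 3]]

The characteristic polynomial is det(xI - A) = (x - 3)^4, so the eigenvalues are 3 (algebraic multiplicity 4).

For λ = 3: rank(A - 3I) = 1, rank((A - 3I)^2) = 0. The eigenspace has dimension 4 - 1 = 3, so there are 3 Jordan blocks; the rank sequence gives block sizes [2, 1, 1].

Assembling the blocks gives the Jordan form J above.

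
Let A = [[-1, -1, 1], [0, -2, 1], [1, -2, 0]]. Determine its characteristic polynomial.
xI - A = [[x + 1, 1, -1], [0, x + 2, -1], [-1, 2, x]].

Expanding det(xI - A) along the first row:
det(xI - A) = + (x + 1)·det([[x + 2, -1], [2, x]]) - (1)·det([[0, -1], [-1, x]]) + (-1)·det([[0, x + 2], [-1, 2]]).

Evaluating gives χ_A(x) = x^3 + 3x^2 + 3x + 1 = (x + 1)^3.

χ_A(x) = (x + 1)^3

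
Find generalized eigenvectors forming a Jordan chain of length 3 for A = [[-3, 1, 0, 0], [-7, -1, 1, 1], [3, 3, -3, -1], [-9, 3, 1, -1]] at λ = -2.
We seek v_1 ∈ ker((A + 2I)^3) \ ker((A + 2I)^2), then set v_{i+1} = (A + 2I) v_i.

One such chain is v_1 = [[0, 0, 0, 1]]^T, v_2 = [[0, 1, -1, 1]]^T, v_3 = [[1, 1, 3, 3]]^T. Check: (A + 2I) v_3 = [[0, 0, 0, 0]]^T = 0.

v_1 = [[0, 0, 0, 1]]^T, v_2 = [[0, 1, -1, 1]]^T, v_3 = [[1, 1, 3, 3]]^T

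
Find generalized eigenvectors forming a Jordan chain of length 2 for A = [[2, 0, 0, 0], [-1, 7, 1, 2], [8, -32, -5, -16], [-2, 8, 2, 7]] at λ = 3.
We seek v_1 ∈ ker((A - 3I)^2) \ ker(A - 3I), then set v_{i+1} = (A - 3I) v_i.

One such chain is v_1 = [[0, 0, 5, -2]]^T, v_2 = [[0, 1, -8, 2]]^T. Check: (A - 3I) v_2 = [[0, 0, 0, 0]]^T = 0.

v_1 = [[0, 0, 5, -2]]^T, v_2 = [[0, 1, -8, 2]]^T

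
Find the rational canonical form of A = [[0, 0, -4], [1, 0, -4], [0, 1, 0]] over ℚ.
The invariant factors of A (the non-unit diagonal entries of the Smith normal form of xI - A over ℚ[x]) are x^3 + 4x + 4, each dividing the next. The characteristic polynomial is their product, x^3 + 4x + 4.

The rational canonical form is the block-diagonal matrix of companion matrices C(f_i):
R = [[0, 0, -4], [1, 0, -4], [0, 1, 0]].

Note the characteristic polynomial does not split into linear factors over ℚ, so A has no Jordan form over ℚ; the rational canonical form exists over any field.

R = [[0, 0, -4], [1, 0, -4], [0, 1, 0]]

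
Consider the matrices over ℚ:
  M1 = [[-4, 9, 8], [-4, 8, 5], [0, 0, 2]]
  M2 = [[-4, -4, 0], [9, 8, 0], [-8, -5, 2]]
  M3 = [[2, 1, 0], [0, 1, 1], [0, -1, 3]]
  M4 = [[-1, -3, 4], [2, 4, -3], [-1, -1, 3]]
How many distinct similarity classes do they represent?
Characteristic polynomials: χ_{M1} = (x - 2)^3, χ_{M2} = (x - 2)^3, χ_{M3} = (x - 2)^3, χ_{M4} = (x - 2)^3.

{M1, M2, M3, M4}: invariant factors (x - 2)^3.

Matrices are similar if and only if their invariant-factor lists agree; the partition into similarity classes is {M1, M2, M3, M4}.

1 class: {M1, M2, M3, M4}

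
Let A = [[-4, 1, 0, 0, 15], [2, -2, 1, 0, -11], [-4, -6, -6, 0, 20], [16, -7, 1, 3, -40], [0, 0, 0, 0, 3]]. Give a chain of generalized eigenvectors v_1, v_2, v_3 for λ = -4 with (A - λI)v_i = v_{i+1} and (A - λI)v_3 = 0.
We seek v_1 ∈ ker((A + 4I)^3) \ ker((A + 4I)^2), then set v_{i+1} = (A + 4I) v_i.

One such chain is v_1 = [[0, 0, 1, 0, 0]]^T, v_2 = [[0, 1, -2, 1, 0]]^T, v_3 = [[1, 0, -2, -2, 0]]^T. Check: (A + 4I) v_3 = [[0, 0, 0, 0, 0]]^T = 0.

v_1 = [[0, 0, 1, 0, 0]]^T, v_2 = [[0, 1, -2, 1, 0]]^T, v_3 = [[1, 0, -2, -2, 0]]^T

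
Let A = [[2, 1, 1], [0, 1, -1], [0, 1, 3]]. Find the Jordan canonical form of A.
The characteristic polynomial is det(xI - A) = (x - 2)^3, so the eigenvalues are 2 (algebraic multiplicity 3).

For λ = 2: rank(A - 2I) = 1, rank((A - 2I)^2) = 0. The eigenspace has dimension 3 - 1 = 2, so there are 2 Jordan blocks; the rank sequence gives block sizes [2, 1].

Assembling the blocks gives the Jordan form J above.

J = [[2, 1, 0], [0, 2, 0], [0, 0, 2]]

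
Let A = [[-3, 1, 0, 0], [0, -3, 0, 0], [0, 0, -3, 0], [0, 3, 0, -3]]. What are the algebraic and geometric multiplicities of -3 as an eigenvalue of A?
The characteristic polynomial is (x + 3)^4, so the factor x + 3 appears with exponent 4: the algebraic multiplicity is 4.

rank(A + 3I) = 1, so the eigenspace has dimension 4 - 1 = 3: the geometric multiplicity is 3.

Since 3 < 4, A is not diagonalizable.

algebraic multiplicity 4, geometric multiplicity 3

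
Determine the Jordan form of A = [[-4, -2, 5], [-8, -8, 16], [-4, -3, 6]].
J = [[-2, 1, 0], [0, -2, 1], [0, 0, -2]]

The characteristic polynomial is det(xI - A) = (x + 2)^3, so the eigenvalues are -2 (algebraic multiplicity 3).

For λ = -2: rank(A + 2I) = 2, rank((A + 2I)^2) = 1, rank((A + 2I)^3) = 0. The eigenspace has dimension 3 - 2 = 1, so there is 1 Jordan block; the rank sequence gives block sizes [3].

Assembling the blocks gives the Jordan form J above.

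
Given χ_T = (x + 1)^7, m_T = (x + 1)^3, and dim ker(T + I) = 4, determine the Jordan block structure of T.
λ = -1: algebraic multiplicity 7 (exponent in χ_T), largest block size 3 (exponent in m_T), 4 blocks (geometric multiplicity). These force block sizes [3, 2, 1, 1].

Jordan blocks: (-1, 3), (-1, 2), (-1, 1), (-1, 1)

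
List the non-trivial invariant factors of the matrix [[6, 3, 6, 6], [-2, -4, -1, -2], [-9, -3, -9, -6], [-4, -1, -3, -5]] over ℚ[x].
The Jordan structure of A has elementary divisors (x + 3)^3, (x + 3). Arranging the block sizes at each eigenvalue in decreasing order and taking row products gives the invariant factors.

Invariant factors (smallest first, each dividing the next): x + 3, (x + 3)^3.

Check: the last factor (x + 3)^3 is the minimal polynomial, and the product (x + 3)^4 is the characteristic polynomial.

x + 3, (x + 3)^3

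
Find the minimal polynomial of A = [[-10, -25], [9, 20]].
m_A(x) = (x - 5)^2

The characteristic polynomial factors as (x - 5)^2. The minimal polynomial is ∏(x - λ)^{k_λ} where k_λ is the size of the largest Jordan block at λ.

For λ = 5: rank(A - 5I) = 1, and the largest Jordan block has size 2 (the smallest k with rank((A - 5I)^k) = rank((A - 5I)^(k+1))).

So m_A(x) = (x - 5)^2.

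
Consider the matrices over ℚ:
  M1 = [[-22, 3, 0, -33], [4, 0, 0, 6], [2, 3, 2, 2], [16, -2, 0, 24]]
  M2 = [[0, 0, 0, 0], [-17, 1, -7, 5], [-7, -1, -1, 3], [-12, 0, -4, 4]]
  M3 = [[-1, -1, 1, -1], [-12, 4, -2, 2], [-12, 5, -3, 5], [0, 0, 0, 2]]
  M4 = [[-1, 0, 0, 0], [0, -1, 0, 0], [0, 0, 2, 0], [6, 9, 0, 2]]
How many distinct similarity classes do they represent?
Characteristic polynomials: χ_{M1} = x^2(x - 2)^2, χ_{M2} = x^2(x - 2)^2, χ_{M3} = (x - 2)^2(x + 1)^2, χ_{M4} = (x - 2)^2(x + 1)^2.

{M1}: invariant factors x^2(x - 2)^2.

{M2}: invariant factors x, x(x - 2)^2.

{M3}: invariant factors x - 2, (x - 2)(x + 1)^2.

{M4}: invariant factors (x - 2)(x + 1), (x - 2)(x + 1).

Matrices are similar if and only if their invariant-factor lists agree; the partition into similarity classes is {M1}, {M2}, {M3}, {M4}.

4 classes: {M1}, {M2}, {M3}, {M4}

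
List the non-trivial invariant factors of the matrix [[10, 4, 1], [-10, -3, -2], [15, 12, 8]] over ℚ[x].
The Jordan structure of A has elementary divisors (x - 5)^2, (x - 5). Arranging the block sizes at each eigenvalue in decreasing order and taking row products gives the invariant factors.

Invariant factors (smallest first, each dividing the next): x - 5, (x - 5)^2.

Check: the last factor (x - 5)^2 is the minimal polynomial, and the product (x - 5)^3 is the characteristic polynomial.

x - 5, (x - 5)^2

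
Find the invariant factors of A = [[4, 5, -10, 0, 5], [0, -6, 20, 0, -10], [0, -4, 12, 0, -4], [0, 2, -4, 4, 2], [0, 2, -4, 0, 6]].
x - 4, x - 4, x - 4, (x - 4)^2

The Jordan structure of A has elementary divisors (x - 4)^2, (x - 4), (x - 4), (x - 4). Arranging the block sizes at each eigenvalue in decreasing order and taking row products gives the invariant factors.

Invariant factors (smallest first, each dividing the next): x - 4, x - 4, x - 4, (x - 4)^2.

Check: the last factor (x - 4)^2 is the minimal polynomial, and the product (x - 4)^5 is the characteristic polynomial.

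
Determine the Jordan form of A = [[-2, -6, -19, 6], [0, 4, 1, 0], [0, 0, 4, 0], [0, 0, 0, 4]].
The characteristic polynomial is det(xI - A) = (x - 4)^3(x + 2), so the eigenvalues are -2 (algebraic multiplicity 1), 4 (algebraic multiplicity 3).

For λ = -2: algebraic multiplicity 1 gives one 1×1 block.

For λ = 4: rank(A - 4I) = 2, rank((A - 4I)^2) = 1. The eigenspace has dimension 4 - 2 = 2, so there are 2 Jordan blocks; the rank sequence gives block sizes [2, 1].

Assembling the blocks gives the Jordan form J above.

J = [[-2, 0, 0, 0], [0, 4, 1, 0], [0, 0, 4, 0], [0, 0, 0, 4]]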